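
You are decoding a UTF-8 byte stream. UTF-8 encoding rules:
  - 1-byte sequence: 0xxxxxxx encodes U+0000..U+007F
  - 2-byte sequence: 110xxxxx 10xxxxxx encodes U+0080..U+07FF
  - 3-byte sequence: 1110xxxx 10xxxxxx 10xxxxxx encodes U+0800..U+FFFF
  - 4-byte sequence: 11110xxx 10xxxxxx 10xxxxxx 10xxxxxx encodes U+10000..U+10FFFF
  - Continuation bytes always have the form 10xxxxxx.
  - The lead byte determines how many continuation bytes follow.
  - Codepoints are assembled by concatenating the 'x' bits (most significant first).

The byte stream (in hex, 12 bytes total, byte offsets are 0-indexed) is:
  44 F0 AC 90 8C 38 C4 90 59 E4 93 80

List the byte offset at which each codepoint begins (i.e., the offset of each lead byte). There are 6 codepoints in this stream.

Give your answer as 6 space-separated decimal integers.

Answer: 0 1 5 6 8 9

Derivation:
Byte[0]=44: 1-byte ASCII. cp=U+0044
Byte[1]=F0: 4-byte lead, need 3 cont bytes. acc=0x0
Byte[2]=AC: continuation. acc=(acc<<6)|0x2C=0x2C
Byte[3]=90: continuation. acc=(acc<<6)|0x10=0xB10
Byte[4]=8C: continuation. acc=(acc<<6)|0x0C=0x2C40C
Completed: cp=U+2C40C (starts at byte 1)
Byte[5]=38: 1-byte ASCII. cp=U+0038
Byte[6]=C4: 2-byte lead, need 1 cont bytes. acc=0x4
Byte[7]=90: continuation. acc=(acc<<6)|0x10=0x110
Completed: cp=U+0110 (starts at byte 6)
Byte[8]=59: 1-byte ASCII. cp=U+0059
Byte[9]=E4: 3-byte lead, need 2 cont bytes. acc=0x4
Byte[10]=93: continuation. acc=(acc<<6)|0x13=0x113
Byte[11]=80: continuation. acc=(acc<<6)|0x00=0x44C0
Completed: cp=U+44C0 (starts at byte 9)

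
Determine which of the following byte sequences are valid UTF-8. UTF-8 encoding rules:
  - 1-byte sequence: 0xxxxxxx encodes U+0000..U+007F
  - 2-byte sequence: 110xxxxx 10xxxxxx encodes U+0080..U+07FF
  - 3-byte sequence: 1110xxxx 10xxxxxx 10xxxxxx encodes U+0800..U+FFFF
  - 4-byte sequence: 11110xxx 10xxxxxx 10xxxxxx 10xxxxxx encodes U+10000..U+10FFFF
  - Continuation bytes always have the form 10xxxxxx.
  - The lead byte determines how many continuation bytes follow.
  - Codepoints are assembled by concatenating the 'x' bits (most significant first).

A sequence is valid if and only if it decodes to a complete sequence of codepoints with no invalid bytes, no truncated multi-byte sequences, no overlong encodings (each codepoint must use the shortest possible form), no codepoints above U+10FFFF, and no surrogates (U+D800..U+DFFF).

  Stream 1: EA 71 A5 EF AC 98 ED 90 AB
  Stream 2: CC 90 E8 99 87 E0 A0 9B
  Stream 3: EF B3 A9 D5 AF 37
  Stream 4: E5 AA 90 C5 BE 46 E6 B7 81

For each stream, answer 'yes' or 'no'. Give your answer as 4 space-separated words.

Stream 1: error at byte offset 1. INVALID
Stream 2: decodes cleanly. VALID
Stream 3: decodes cleanly. VALID
Stream 4: decodes cleanly. VALID

Answer: no yes yes yes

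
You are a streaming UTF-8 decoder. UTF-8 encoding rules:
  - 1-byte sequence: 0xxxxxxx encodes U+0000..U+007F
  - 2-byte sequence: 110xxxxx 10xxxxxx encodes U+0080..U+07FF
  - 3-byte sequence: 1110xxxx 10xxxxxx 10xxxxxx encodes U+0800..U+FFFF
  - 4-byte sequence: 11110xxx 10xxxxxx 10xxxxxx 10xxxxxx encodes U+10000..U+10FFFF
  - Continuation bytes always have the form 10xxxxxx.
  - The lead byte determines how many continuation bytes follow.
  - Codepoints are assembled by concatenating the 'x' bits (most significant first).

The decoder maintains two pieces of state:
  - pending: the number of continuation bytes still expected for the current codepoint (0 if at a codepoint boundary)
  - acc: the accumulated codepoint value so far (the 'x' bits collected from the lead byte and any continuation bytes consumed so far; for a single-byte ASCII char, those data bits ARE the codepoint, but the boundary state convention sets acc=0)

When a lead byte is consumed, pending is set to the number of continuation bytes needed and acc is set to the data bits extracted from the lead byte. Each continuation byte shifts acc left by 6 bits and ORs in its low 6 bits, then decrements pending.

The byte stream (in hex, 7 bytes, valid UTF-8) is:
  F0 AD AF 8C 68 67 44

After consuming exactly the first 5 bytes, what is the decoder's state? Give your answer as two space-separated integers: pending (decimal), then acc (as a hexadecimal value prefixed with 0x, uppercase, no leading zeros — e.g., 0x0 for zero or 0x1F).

Byte[0]=F0: 4-byte lead. pending=3, acc=0x0
Byte[1]=AD: continuation. acc=(acc<<6)|0x2D=0x2D, pending=2
Byte[2]=AF: continuation. acc=(acc<<6)|0x2F=0xB6F, pending=1
Byte[3]=8C: continuation. acc=(acc<<6)|0x0C=0x2DBCC, pending=0
Byte[4]=68: 1-byte. pending=0, acc=0x0

Answer: 0 0x0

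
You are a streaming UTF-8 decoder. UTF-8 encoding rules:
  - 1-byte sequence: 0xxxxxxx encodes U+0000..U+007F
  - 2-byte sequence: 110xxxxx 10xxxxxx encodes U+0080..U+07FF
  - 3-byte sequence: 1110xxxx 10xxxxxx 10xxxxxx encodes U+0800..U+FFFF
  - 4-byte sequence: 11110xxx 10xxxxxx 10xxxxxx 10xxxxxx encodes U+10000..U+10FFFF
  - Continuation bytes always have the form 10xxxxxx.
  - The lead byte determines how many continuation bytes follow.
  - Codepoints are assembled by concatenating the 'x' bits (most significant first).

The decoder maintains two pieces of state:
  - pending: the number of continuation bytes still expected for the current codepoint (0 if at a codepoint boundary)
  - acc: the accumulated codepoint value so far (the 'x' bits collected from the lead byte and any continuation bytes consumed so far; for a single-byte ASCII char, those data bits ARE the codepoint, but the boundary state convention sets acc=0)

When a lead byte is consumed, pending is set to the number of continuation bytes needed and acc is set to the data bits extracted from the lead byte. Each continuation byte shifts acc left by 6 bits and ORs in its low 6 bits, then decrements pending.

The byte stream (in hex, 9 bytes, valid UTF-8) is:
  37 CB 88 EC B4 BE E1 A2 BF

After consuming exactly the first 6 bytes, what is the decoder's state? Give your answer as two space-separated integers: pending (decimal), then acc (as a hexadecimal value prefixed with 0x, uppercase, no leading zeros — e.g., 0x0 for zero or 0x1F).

Answer: 0 0xCD3E

Derivation:
Byte[0]=37: 1-byte. pending=0, acc=0x0
Byte[1]=CB: 2-byte lead. pending=1, acc=0xB
Byte[2]=88: continuation. acc=(acc<<6)|0x08=0x2C8, pending=0
Byte[3]=EC: 3-byte lead. pending=2, acc=0xC
Byte[4]=B4: continuation. acc=(acc<<6)|0x34=0x334, pending=1
Byte[5]=BE: continuation. acc=(acc<<6)|0x3E=0xCD3E, pending=0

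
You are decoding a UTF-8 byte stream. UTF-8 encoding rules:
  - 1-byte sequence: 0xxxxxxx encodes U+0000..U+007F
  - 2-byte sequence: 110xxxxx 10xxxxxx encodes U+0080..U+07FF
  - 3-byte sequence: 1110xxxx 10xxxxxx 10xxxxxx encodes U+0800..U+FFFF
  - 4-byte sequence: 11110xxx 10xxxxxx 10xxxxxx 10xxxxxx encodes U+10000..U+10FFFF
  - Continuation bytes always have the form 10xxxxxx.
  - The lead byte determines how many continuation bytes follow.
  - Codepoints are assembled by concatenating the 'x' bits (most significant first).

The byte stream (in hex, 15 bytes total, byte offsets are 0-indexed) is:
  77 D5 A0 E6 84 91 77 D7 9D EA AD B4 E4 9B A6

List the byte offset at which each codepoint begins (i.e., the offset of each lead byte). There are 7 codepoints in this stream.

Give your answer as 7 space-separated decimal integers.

Byte[0]=77: 1-byte ASCII. cp=U+0077
Byte[1]=D5: 2-byte lead, need 1 cont bytes. acc=0x15
Byte[2]=A0: continuation. acc=(acc<<6)|0x20=0x560
Completed: cp=U+0560 (starts at byte 1)
Byte[3]=E6: 3-byte lead, need 2 cont bytes. acc=0x6
Byte[4]=84: continuation. acc=(acc<<6)|0x04=0x184
Byte[5]=91: continuation. acc=(acc<<6)|0x11=0x6111
Completed: cp=U+6111 (starts at byte 3)
Byte[6]=77: 1-byte ASCII. cp=U+0077
Byte[7]=D7: 2-byte lead, need 1 cont bytes. acc=0x17
Byte[8]=9D: continuation. acc=(acc<<6)|0x1D=0x5DD
Completed: cp=U+05DD (starts at byte 7)
Byte[9]=EA: 3-byte lead, need 2 cont bytes. acc=0xA
Byte[10]=AD: continuation. acc=(acc<<6)|0x2D=0x2AD
Byte[11]=B4: continuation. acc=(acc<<6)|0x34=0xAB74
Completed: cp=U+AB74 (starts at byte 9)
Byte[12]=E4: 3-byte lead, need 2 cont bytes. acc=0x4
Byte[13]=9B: continuation. acc=(acc<<6)|0x1B=0x11B
Byte[14]=A6: continuation. acc=(acc<<6)|0x26=0x46E6
Completed: cp=U+46E6 (starts at byte 12)

Answer: 0 1 3 6 7 9 12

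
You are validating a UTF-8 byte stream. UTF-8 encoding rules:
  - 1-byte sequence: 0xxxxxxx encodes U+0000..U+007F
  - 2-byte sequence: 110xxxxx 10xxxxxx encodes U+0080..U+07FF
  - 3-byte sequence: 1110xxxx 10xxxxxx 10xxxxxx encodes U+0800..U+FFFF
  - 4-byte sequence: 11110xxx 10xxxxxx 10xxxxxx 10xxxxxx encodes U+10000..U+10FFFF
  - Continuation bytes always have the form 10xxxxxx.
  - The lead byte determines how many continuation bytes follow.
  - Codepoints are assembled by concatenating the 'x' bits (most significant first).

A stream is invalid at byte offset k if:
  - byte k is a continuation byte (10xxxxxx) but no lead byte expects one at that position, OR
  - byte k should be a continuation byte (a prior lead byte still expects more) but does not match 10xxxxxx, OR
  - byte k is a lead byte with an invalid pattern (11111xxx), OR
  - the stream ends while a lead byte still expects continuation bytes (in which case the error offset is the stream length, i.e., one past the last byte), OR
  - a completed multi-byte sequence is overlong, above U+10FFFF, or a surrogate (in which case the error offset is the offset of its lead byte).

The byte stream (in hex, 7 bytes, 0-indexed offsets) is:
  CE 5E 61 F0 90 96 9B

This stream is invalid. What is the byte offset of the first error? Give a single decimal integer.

Byte[0]=CE: 2-byte lead, need 1 cont bytes. acc=0xE
Byte[1]=5E: expected 10xxxxxx continuation. INVALID

Answer: 1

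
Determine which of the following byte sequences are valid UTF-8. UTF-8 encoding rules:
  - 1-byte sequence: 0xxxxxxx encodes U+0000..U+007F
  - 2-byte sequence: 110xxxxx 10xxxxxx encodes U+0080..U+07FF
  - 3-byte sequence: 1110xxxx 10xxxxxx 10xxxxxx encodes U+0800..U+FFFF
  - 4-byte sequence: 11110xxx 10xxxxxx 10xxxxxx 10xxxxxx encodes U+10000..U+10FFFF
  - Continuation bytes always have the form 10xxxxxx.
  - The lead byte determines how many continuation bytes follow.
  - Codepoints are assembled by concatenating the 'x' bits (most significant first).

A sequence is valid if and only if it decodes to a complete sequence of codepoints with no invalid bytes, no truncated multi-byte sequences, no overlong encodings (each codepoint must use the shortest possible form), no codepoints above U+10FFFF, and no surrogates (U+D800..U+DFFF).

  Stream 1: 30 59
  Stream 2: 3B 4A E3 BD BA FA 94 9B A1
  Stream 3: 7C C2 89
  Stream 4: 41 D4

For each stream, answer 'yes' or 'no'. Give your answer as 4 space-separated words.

Stream 1: decodes cleanly. VALID
Stream 2: error at byte offset 5. INVALID
Stream 3: decodes cleanly. VALID
Stream 4: error at byte offset 2. INVALID

Answer: yes no yes no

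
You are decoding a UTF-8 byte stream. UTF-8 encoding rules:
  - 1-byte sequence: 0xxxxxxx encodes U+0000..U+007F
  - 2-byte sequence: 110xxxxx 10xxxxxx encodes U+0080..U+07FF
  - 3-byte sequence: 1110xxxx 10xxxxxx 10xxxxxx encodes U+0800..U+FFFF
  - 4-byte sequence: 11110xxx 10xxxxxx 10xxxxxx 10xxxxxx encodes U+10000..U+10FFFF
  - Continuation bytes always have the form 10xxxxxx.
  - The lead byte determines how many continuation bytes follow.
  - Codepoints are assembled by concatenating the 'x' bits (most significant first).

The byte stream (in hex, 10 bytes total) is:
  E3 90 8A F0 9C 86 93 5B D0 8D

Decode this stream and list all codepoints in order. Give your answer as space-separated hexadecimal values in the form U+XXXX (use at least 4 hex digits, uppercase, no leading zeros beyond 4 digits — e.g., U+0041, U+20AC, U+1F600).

Answer: U+340A U+1C193 U+005B U+040D

Derivation:
Byte[0]=E3: 3-byte lead, need 2 cont bytes. acc=0x3
Byte[1]=90: continuation. acc=(acc<<6)|0x10=0xD0
Byte[2]=8A: continuation. acc=(acc<<6)|0x0A=0x340A
Completed: cp=U+340A (starts at byte 0)
Byte[3]=F0: 4-byte lead, need 3 cont bytes. acc=0x0
Byte[4]=9C: continuation. acc=(acc<<6)|0x1C=0x1C
Byte[5]=86: continuation. acc=(acc<<6)|0x06=0x706
Byte[6]=93: continuation. acc=(acc<<6)|0x13=0x1C193
Completed: cp=U+1C193 (starts at byte 3)
Byte[7]=5B: 1-byte ASCII. cp=U+005B
Byte[8]=D0: 2-byte lead, need 1 cont bytes. acc=0x10
Byte[9]=8D: continuation. acc=(acc<<6)|0x0D=0x40D
Completed: cp=U+040D (starts at byte 8)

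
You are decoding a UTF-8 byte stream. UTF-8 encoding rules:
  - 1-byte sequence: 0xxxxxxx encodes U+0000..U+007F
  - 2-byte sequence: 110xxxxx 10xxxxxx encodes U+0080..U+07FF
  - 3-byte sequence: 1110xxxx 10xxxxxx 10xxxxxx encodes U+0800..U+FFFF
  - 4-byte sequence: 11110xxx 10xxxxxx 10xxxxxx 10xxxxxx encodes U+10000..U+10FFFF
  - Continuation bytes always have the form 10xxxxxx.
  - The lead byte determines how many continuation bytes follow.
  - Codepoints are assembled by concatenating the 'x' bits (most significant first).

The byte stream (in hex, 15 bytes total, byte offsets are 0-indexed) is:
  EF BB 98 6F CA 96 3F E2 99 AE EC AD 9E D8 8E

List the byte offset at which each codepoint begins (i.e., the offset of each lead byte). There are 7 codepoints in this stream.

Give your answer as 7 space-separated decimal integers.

Answer: 0 3 4 6 7 10 13

Derivation:
Byte[0]=EF: 3-byte lead, need 2 cont bytes. acc=0xF
Byte[1]=BB: continuation. acc=(acc<<6)|0x3B=0x3FB
Byte[2]=98: continuation. acc=(acc<<6)|0x18=0xFED8
Completed: cp=U+FED8 (starts at byte 0)
Byte[3]=6F: 1-byte ASCII. cp=U+006F
Byte[4]=CA: 2-byte lead, need 1 cont bytes. acc=0xA
Byte[5]=96: continuation. acc=(acc<<6)|0x16=0x296
Completed: cp=U+0296 (starts at byte 4)
Byte[6]=3F: 1-byte ASCII. cp=U+003F
Byte[7]=E2: 3-byte lead, need 2 cont bytes. acc=0x2
Byte[8]=99: continuation. acc=(acc<<6)|0x19=0x99
Byte[9]=AE: continuation. acc=(acc<<6)|0x2E=0x266E
Completed: cp=U+266E (starts at byte 7)
Byte[10]=EC: 3-byte lead, need 2 cont bytes. acc=0xC
Byte[11]=AD: continuation. acc=(acc<<6)|0x2D=0x32D
Byte[12]=9E: continuation. acc=(acc<<6)|0x1E=0xCB5E
Completed: cp=U+CB5E (starts at byte 10)
Byte[13]=D8: 2-byte lead, need 1 cont bytes. acc=0x18
Byte[14]=8E: continuation. acc=(acc<<6)|0x0E=0x60E
Completed: cp=U+060E (starts at byte 13)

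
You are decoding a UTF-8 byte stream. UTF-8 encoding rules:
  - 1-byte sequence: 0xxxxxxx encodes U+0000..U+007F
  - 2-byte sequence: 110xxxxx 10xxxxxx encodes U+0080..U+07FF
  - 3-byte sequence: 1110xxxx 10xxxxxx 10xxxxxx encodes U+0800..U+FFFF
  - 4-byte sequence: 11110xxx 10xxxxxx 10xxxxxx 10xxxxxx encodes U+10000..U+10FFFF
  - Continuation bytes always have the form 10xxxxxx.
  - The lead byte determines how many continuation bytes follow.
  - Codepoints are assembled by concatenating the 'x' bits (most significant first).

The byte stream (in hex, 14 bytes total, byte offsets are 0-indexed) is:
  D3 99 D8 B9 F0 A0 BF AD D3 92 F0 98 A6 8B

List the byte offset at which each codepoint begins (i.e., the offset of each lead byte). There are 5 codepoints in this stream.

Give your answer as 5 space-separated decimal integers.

Answer: 0 2 4 8 10

Derivation:
Byte[0]=D3: 2-byte lead, need 1 cont bytes. acc=0x13
Byte[1]=99: continuation. acc=(acc<<6)|0x19=0x4D9
Completed: cp=U+04D9 (starts at byte 0)
Byte[2]=D8: 2-byte lead, need 1 cont bytes. acc=0x18
Byte[3]=B9: continuation. acc=(acc<<6)|0x39=0x639
Completed: cp=U+0639 (starts at byte 2)
Byte[4]=F0: 4-byte lead, need 3 cont bytes. acc=0x0
Byte[5]=A0: continuation. acc=(acc<<6)|0x20=0x20
Byte[6]=BF: continuation. acc=(acc<<6)|0x3F=0x83F
Byte[7]=AD: continuation. acc=(acc<<6)|0x2D=0x20FED
Completed: cp=U+20FED (starts at byte 4)
Byte[8]=D3: 2-byte lead, need 1 cont bytes. acc=0x13
Byte[9]=92: continuation. acc=(acc<<6)|0x12=0x4D2
Completed: cp=U+04D2 (starts at byte 8)
Byte[10]=F0: 4-byte lead, need 3 cont bytes. acc=0x0
Byte[11]=98: continuation. acc=(acc<<6)|0x18=0x18
Byte[12]=A6: continuation. acc=(acc<<6)|0x26=0x626
Byte[13]=8B: continuation. acc=(acc<<6)|0x0B=0x1898B
Completed: cp=U+1898B (starts at byte 10)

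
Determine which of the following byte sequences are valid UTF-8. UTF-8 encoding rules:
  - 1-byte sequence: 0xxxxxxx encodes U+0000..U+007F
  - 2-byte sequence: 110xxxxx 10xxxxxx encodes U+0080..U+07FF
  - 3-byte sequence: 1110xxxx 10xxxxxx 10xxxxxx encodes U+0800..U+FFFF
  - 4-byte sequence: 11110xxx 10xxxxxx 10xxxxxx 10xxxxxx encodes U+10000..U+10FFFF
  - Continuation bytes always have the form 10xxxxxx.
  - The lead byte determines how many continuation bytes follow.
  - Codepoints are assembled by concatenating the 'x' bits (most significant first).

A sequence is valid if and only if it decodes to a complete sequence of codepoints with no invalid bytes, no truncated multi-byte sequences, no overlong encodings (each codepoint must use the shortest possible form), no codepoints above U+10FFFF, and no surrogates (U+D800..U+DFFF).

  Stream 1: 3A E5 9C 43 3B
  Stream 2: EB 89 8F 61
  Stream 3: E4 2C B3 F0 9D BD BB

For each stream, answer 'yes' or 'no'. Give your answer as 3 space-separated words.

Stream 1: error at byte offset 3. INVALID
Stream 2: decodes cleanly. VALID
Stream 3: error at byte offset 1. INVALID

Answer: no yes no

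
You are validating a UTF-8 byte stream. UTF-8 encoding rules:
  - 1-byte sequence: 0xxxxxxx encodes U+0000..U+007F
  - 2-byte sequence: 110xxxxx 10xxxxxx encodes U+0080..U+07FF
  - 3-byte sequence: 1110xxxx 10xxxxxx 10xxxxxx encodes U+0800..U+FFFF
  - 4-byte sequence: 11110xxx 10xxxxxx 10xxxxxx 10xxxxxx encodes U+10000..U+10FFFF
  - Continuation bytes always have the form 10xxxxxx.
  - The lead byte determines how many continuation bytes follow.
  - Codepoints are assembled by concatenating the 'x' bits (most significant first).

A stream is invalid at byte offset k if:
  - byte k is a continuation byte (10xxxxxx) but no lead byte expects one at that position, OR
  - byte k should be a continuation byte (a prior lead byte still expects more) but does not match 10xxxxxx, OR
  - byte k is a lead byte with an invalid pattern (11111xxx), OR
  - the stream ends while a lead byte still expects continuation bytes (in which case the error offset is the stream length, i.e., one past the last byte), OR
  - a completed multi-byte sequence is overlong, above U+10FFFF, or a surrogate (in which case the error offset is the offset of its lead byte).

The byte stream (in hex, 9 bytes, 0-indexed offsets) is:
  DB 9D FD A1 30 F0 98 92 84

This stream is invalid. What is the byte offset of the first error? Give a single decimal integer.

Answer: 2

Derivation:
Byte[0]=DB: 2-byte lead, need 1 cont bytes. acc=0x1B
Byte[1]=9D: continuation. acc=(acc<<6)|0x1D=0x6DD
Completed: cp=U+06DD (starts at byte 0)
Byte[2]=FD: INVALID lead byte (not 0xxx/110x/1110/11110)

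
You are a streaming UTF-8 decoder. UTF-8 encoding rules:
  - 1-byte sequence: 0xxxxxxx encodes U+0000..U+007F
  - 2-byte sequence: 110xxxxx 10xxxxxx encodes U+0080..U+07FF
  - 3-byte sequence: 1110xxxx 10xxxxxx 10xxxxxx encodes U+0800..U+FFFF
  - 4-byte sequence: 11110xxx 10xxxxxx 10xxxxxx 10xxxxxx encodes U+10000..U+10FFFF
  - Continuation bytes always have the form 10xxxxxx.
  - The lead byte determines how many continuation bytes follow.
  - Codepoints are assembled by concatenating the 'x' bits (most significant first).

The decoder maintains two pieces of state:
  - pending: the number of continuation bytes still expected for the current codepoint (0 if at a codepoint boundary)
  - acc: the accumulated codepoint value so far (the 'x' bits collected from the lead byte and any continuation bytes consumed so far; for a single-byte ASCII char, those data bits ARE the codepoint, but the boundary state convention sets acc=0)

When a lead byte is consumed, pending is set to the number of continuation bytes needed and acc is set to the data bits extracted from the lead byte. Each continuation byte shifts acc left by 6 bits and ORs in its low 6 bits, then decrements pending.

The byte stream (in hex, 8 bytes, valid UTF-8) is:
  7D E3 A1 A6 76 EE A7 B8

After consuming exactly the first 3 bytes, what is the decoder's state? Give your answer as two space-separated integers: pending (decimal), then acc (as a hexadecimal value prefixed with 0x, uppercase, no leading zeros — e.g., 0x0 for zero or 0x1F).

Answer: 1 0xE1

Derivation:
Byte[0]=7D: 1-byte. pending=0, acc=0x0
Byte[1]=E3: 3-byte lead. pending=2, acc=0x3
Byte[2]=A1: continuation. acc=(acc<<6)|0x21=0xE1, pending=1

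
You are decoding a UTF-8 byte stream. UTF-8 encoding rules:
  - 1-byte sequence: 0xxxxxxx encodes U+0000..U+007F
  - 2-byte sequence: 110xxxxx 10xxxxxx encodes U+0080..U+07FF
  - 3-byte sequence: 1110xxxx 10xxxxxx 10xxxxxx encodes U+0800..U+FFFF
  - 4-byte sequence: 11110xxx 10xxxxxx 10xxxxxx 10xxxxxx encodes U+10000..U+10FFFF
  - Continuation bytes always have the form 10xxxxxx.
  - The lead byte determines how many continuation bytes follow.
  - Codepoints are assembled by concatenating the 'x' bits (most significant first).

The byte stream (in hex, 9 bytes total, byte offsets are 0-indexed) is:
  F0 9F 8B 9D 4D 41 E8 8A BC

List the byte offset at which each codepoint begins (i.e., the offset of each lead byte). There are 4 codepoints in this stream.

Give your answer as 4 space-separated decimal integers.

Answer: 0 4 5 6

Derivation:
Byte[0]=F0: 4-byte lead, need 3 cont bytes. acc=0x0
Byte[1]=9F: continuation. acc=(acc<<6)|0x1F=0x1F
Byte[2]=8B: continuation. acc=(acc<<6)|0x0B=0x7CB
Byte[3]=9D: continuation. acc=(acc<<6)|0x1D=0x1F2DD
Completed: cp=U+1F2DD (starts at byte 0)
Byte[4]=4D: 1-byte ASCII. cp=U+004D
Byte[5]=41: 1-byte ASCII. cp=U+0041
Byte[6]=E8: 3-byte lead, need 2 cont bytes. acc=0x8
Byte[7]=8A: continuation. acc=(acc<<6)|0x0A=0x20A
Byte[8]=BC: continuation. acc=(acc<<6)|0x3C=0x82BC
Completed: cp=U+82BC (starts at byte 6)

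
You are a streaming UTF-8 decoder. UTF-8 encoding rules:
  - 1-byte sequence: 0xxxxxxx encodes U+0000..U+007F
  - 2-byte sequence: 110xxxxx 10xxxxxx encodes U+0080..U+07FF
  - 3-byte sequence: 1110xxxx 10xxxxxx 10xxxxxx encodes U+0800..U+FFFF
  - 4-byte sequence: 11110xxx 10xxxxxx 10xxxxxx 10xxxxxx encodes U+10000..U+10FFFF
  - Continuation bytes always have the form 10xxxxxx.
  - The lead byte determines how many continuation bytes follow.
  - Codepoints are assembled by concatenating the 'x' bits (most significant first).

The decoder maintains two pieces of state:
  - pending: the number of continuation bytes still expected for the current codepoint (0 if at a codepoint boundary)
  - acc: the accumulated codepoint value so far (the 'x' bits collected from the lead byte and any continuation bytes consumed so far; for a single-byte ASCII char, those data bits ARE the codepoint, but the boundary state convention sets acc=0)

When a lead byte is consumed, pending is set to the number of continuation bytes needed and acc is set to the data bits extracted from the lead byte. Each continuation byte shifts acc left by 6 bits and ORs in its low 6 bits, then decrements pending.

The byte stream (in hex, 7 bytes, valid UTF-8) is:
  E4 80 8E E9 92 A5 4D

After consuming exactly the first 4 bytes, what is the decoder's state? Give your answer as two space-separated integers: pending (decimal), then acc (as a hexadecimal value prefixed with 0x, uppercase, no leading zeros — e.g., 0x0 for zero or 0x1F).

Byte[0]=E4: 3-byte lead. pending=2, acc=0x4
Byte[1]=80: continuation. acc=(acc<<6)|0x00=0x100, pending=1
Byte[2]=8E: continuation. acc=(acc<<6)|0x0E=0x400E, pending=0
Byte[3]=E9: 3-byte lead. pending=2, acc=0x9

Answer: 2 0x9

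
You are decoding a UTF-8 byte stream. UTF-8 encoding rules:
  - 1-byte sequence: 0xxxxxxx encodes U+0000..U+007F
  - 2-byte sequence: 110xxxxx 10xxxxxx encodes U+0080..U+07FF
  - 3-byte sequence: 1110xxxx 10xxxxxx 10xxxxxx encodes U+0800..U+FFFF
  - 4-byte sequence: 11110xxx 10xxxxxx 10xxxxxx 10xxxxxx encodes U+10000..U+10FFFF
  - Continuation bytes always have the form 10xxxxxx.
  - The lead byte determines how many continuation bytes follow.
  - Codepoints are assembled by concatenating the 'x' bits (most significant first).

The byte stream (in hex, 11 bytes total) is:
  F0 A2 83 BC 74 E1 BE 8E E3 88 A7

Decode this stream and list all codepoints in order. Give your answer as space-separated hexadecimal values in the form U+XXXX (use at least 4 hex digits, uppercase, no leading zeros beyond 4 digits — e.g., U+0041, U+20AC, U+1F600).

Byte[0]=F0: 4-byte lead, need 3 cont bytes. acc=0x0
Byte[1]=A2: continuation. acc=(acc<<6)|0x22=0x22
Byte[2]=83: continuation. acc=(acc<<6)|0x03=0x883
Byte[3]=BC: continuation. acc=(acc<<6)|0x3C=0x220FC
Completed: cp=U+220FC (starts at byte 0)
Byte[4]=74: 1-byte ASCII. cp=U+0074
Byte[5]=E1: 3-byte lead, need 2 cont bytes. acc=0x1
Byte[6]=BE: continuation. acc=(acc<<6)|0x3E=0x7E
Byte[7]=8E: continuation. acc=(acc<<6)|0x0E=0x1F8E
Completed: cp=U+1F8E (starts at byte 5)
Byte[8]=E3: 3-byte lead, need 2 cont bytes. acc=0x3
Byte[9]=88: continuation. acc=(acc<<6)|0x08=0xC8
Byte[10]=A7: continuation. acc=(acc<<6)|0x27=0x3227
Completed: cp=U+3227 (starts at byte 8)

Answer: U+220FC U+0074 U+1F8E U+3227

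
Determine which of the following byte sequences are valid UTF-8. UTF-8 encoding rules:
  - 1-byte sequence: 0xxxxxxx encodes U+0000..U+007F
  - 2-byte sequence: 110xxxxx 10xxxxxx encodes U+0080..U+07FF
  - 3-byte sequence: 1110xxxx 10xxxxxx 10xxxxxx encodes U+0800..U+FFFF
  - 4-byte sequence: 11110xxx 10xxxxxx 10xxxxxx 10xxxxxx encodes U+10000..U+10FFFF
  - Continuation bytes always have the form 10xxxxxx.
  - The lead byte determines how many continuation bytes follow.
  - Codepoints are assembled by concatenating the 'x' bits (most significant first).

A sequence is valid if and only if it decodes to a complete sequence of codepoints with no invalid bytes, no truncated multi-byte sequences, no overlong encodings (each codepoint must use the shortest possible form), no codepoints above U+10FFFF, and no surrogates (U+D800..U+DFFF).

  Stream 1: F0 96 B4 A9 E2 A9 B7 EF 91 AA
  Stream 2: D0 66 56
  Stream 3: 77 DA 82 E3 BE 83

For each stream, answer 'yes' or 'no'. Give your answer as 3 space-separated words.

Answer: yes no yes

Derivation:
Stream 1: decodes cleanly. VALID
Stream 2: error at byte offset 1. INVALID
Stream 3: decodes cleanly. VALID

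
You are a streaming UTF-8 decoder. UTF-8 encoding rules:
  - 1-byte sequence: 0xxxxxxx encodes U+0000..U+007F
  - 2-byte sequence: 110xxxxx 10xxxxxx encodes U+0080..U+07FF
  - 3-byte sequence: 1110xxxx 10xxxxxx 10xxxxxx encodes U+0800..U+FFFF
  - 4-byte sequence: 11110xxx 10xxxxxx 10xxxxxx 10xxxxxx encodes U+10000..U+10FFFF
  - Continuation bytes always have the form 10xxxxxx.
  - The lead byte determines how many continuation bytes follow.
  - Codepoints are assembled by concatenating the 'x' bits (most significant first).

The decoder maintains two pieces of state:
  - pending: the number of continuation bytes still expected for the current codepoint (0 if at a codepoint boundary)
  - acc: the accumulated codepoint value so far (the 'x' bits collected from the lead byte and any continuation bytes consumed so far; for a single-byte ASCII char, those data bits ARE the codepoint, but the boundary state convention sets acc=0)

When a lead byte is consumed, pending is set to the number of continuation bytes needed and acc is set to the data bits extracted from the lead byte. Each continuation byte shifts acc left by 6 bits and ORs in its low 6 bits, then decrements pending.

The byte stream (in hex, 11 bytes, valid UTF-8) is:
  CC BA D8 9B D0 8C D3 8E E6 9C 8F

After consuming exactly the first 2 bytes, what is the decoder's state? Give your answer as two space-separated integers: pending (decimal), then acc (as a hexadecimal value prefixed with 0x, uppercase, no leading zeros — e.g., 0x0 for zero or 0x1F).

Byte[0]=CC: 2-byte lead. pending=1, acc=0xC
Byte[1]=BA: continuation. acc=(acc<<6)|0x3A=0x33A, pending=0

Answer: 0 0x33A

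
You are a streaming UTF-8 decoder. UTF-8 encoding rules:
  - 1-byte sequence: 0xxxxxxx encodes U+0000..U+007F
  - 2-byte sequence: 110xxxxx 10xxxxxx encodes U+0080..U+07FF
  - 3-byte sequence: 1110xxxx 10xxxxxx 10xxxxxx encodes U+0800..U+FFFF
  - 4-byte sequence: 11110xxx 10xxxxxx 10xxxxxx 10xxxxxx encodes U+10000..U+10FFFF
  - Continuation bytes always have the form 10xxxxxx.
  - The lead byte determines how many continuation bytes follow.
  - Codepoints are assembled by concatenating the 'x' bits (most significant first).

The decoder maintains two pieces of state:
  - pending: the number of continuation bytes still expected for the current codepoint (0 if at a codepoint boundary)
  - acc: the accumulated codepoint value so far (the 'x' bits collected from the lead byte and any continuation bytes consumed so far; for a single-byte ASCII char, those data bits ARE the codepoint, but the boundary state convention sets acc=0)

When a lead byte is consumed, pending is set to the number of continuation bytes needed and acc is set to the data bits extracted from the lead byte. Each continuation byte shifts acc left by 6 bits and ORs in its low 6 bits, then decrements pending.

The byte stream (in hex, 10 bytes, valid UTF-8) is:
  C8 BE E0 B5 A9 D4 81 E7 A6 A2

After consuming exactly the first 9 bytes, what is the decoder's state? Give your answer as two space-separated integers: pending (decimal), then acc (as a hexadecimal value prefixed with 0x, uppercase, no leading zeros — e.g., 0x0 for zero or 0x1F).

Answer: 1 0x1E6

Derivation:
Byte[0]=C8: 2-byte lead. pending=1, acc=0x8
Byte[1]=BE: continuation. acc=(acc<<6)|0x3E=0x23E, pending=0
Byte[2]=E0: 3-byte lead. pending=2, acc=0x0
Byte[3]=B5: continuation. acc=(acc<<6)|0x35=0x35, pending=1
Byte[4]=A9: continuation. acc=(acc<<6)|0x29=0xD69, pending=0
Byte[5]=D4: 2-byte lead. pending=1, acc=0x14
Byte[6]=81: continuation. acc=(acc<<6)|0x01=0x501, pending=0
Byte[7]=E7: 3-byte lead. pending=2, acc=0x7
Byte[8]=A6: continuation. acc=(acc<<6)|0x26=0x1E6, pending=1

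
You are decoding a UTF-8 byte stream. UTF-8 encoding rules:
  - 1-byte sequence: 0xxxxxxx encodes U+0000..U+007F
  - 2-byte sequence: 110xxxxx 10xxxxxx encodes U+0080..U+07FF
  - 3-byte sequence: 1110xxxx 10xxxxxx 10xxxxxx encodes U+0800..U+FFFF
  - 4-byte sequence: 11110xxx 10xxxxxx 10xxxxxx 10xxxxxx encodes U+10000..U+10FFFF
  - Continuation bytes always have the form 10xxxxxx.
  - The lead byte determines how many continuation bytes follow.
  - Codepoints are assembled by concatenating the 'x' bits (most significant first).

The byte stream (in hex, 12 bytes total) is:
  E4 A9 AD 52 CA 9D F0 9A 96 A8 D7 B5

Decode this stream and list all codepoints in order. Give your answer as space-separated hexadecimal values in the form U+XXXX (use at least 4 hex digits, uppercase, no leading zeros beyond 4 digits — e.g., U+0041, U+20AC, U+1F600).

Answer: U+4A6D U+0052 U+029D U+1A5A8 U+05F5

Derivation:
Byte[0]=E4: 3-byte lead, need 2 cont bytes. acc=0x4
Byte[1]=A9: continuation. acc=(acc<<6)|0x29=0x129
Byte[2]=AD: continuation. acc=(acc<<6)|0x2D=0x4A6D
Completed: cp=U+4A6D (starts at byte 0)
Byte[3]=52: 1-byte ASCII. cp=U+0052
Byte[4]=CA: 2-byte lead, need 1 cont bytes. acc=0xA
Byte[5]=9D: continuation. acc=(acc<<6)|0x1D=0x29D
Completed: cp=U+029D (starts at byte 4)
Byte[6]=F0: 4-byte lead, need 3 cont bytes. acc=0x0
Byte[7]=9A: continuation. acc=(acc<<6)|0x1A=0x1A
Byte[8]=96: continuation. acc=(acc<<6)|0x16=0x696
Byte[9]=A8: continuation. acc=(acc<<6)|0x28=0x1A5A8
Completed: cp=U+1A5A8 (starts at byte 6)
Byte[10]=D7: 2-byte lead, need 1 cont bytes. acc=0x17
Byte[11]=B5: continuation. acc=(acc<<6)|0x35=0x5F5
Completed: cp=U+05F5 (starts at byte 10)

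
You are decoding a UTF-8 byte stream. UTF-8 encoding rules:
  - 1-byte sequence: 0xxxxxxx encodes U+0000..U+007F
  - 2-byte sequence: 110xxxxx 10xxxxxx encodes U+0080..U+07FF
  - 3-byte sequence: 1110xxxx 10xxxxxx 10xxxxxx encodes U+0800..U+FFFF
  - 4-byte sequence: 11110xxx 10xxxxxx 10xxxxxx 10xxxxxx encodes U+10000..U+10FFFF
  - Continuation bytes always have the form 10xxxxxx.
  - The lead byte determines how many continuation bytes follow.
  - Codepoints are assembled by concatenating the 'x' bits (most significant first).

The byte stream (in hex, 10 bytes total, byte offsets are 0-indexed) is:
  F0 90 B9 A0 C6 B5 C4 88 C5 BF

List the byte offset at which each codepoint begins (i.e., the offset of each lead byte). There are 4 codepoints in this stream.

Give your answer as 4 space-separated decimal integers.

Byte[0]=F0: 4-byte lead, need 3 cont bytes. acc=0x0
Byte[1]=90: continuation. acc=(acc<<6)|0x10=0x10
Byte[2]=B9: continuation. acc=(acc<<6)|0x39=0x439
Byte[3]=A0: continuation. acc=(acc<<6)|0x20=0x10E60
Completed: cp=U+10E60 (starts at byte 0)
Byte[4]=C6: 2-byte lead, need 1 cont bytes. acc=0x6
Byte[5]=B5: continuation. acc=(acc<<6)|0x35=0x1B5
Completed: cp=U+01B5 (starts at byte 4)
Byte[6]=C4: 2-byte lead, need 1 cont bytes. acc=0x4
Byte[7]=88: continuation. acc=(acc<<6)|0x08=0x108
Completed: cp=U+0108 (starts at byte 6)
Byte[8]=C5: 2-byte lead, need 1 cont bytes. acc=0x5
Byte[9]=BF: continuation. acc=(acc<<6)|0x3F=0x17F
Completed: cp=U+017F (starts at byte 8)

Answer: 0 4 6 8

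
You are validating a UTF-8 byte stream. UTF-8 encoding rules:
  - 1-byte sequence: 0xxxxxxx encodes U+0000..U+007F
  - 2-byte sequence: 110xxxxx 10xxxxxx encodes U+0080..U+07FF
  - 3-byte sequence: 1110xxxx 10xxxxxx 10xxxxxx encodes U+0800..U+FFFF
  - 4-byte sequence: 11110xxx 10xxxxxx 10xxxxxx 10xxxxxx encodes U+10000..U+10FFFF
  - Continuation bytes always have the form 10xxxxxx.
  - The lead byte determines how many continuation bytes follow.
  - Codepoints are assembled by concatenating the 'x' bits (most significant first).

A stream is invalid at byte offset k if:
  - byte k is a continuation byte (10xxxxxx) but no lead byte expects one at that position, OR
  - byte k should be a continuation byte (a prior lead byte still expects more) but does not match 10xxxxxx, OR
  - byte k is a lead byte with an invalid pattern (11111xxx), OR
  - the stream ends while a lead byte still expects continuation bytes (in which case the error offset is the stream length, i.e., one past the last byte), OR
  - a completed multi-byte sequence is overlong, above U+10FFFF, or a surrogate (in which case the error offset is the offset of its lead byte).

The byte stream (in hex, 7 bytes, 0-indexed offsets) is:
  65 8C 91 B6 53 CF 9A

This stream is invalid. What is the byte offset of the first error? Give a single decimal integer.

Answer: 1

Derivation:
Byte[0]=65: 1-byte ASCII. cp=U+0065
Byte[1]=8C: INVALID lead byte (not 0xxx/110x/1110/11110)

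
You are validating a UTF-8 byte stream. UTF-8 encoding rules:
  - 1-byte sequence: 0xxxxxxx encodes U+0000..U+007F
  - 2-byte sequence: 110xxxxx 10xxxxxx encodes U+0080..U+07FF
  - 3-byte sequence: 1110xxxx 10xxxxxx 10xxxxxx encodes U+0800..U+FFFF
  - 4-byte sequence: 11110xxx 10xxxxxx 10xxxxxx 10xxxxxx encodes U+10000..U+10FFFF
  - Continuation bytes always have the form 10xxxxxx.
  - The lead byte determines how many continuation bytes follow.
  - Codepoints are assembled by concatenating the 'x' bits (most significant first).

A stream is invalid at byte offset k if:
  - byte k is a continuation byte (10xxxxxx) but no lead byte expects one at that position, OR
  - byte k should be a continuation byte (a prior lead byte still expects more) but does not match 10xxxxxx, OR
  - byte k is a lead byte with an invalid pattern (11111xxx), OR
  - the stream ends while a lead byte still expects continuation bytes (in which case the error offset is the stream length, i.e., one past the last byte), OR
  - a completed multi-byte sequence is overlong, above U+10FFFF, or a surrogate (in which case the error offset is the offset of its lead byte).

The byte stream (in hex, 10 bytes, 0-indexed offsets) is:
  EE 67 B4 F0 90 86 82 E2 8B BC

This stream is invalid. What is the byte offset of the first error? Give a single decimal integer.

Answer: 1

Derivation:
Byte[0]=EE: 3-byte lead, need 2 cont bytes. acc=0xE
Byte[1]=67: expected 10xxxxxx continuation. INVALID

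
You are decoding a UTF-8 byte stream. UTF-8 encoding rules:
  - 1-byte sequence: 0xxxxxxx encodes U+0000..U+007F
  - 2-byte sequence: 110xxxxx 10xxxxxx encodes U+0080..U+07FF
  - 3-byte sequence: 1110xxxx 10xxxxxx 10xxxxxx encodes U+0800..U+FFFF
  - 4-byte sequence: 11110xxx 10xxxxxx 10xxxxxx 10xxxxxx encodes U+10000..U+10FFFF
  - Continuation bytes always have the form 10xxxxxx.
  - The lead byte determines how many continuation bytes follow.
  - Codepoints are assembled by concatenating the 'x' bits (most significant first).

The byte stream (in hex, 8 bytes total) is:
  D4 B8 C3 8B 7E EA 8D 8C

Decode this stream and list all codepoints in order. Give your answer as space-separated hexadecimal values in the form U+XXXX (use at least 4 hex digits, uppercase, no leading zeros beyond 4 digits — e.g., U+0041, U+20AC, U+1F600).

Answer: U+0538 U+00CB U+007E U+A34C

Derivation:
Byte[0]=D4: 2-byte lead, need 1 cont bytes. acc=0x14
Byte[1]=B8: continuation. acc=(acc<<6)|0x38=0x538
Completed: cp=U+0538 (starts at byte 0)
Byte[2]=C3: 2-byte lead, need 1 cont bytes. acc=0x3
Byte[3]=8B: continuation. acc=(acc<<6)|0x0B=0xCB
Completed: cp=U+00CB (starts at byte 2)
Byte[4]=7E: 1-byte ASCII. cp=U+007E
Byte[5]=EA: 3-byte lead, need 2 cont bytes. acc=0xA
Byte[6]=8D: continuation. acc=(acc<<6)|0x0D=0x28D
Byte[7]=8C: continuation. acc=(acc<<6)|0x0C=0xA34C
Completed: cp=U+A34C (starts at byte 5)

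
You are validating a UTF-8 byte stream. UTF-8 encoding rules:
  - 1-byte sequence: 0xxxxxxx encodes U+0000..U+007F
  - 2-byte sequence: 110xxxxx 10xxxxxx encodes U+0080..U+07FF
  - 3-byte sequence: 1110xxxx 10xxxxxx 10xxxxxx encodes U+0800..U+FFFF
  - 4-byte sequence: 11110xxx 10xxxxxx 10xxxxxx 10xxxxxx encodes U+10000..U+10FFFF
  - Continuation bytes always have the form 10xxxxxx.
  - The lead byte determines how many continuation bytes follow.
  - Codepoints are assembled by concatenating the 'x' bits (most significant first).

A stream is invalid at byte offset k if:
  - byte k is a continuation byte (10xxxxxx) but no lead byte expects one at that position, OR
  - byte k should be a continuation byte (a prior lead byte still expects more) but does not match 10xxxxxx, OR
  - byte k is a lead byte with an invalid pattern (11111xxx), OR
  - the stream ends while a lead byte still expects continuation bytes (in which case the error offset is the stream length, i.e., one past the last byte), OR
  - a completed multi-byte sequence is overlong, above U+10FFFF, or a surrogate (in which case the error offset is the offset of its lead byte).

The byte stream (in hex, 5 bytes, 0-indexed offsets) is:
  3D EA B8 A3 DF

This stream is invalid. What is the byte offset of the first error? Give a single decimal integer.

Answer: 5

Derivation:
Byte[0]=3D: 1-byte ASCII. cp=U+003D
Byte[1]=EA: 3-byte lead, need 2 cont bytes. acc=0xA
Byte[2]=B8: continuation. acc=(acc<<6)|0x38=0x2B8
Byte[3]=A3: continuation. acc=(acc<<6)|0x23=0xAE23
Completed: cp=U+AE23 (starts at byte 1)
Byte[4]=DF: 2-byte lead, need 1 cont bytes. acc=0x1F
Byte[5]: stream ended, expected continuation. INVALID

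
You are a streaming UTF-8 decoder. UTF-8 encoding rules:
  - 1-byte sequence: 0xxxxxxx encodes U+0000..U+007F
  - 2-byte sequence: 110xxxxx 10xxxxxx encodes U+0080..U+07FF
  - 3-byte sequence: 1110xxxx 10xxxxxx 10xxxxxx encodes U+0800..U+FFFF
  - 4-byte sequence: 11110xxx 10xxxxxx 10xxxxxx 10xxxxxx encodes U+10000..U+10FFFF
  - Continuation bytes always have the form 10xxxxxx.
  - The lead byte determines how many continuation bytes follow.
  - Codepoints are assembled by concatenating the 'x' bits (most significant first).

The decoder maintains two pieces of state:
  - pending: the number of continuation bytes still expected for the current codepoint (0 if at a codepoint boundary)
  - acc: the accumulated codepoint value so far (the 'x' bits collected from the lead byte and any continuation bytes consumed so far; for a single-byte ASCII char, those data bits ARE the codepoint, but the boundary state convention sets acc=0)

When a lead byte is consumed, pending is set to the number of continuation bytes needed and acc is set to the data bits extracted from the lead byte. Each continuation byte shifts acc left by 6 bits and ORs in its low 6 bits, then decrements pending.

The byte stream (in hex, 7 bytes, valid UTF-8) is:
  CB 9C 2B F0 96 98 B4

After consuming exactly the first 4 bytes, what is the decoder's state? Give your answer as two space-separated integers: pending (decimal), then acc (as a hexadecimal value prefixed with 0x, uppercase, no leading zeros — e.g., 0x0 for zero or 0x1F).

Byte[0]=CB: 2-byte lead. pending=1, acc=0xB
Byte[1]=9C: continuation. acc=(acc<<6)|0x1C=0x2DC, pending=0
Byte[2]=2B: 1-byte. pending=0, acc=0x0
Byte[3]=F0: 4-byte lead. pending=3, acc=0x0

Answer: 3 0x0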